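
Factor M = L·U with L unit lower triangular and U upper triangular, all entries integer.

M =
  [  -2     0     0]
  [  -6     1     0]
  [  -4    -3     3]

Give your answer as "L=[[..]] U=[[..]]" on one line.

L=[[1,0,0],[3,1,0],[2,-3,1]] U=[[-2,0,0],[0,1,0],[0,0,3]]

  r1 -= 3·r0 → [0,1,0]
  r2 -= 2·r0 → [0,-3,3]
  r2 -= -3·r1 → [0,0,3]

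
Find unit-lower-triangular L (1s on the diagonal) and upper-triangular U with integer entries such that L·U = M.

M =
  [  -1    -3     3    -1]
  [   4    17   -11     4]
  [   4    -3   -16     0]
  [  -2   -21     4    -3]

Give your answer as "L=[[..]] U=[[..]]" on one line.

  R1 -= -4·R0 → [0,5,1,0]
  R2 -= -4·R0 → [0,-15,-4,-4]
  R3 -= 2·R0 → [0,-15,-2,-1]
  R2 -= -3·R1 → [0,0,-1,-4]
  R3 -= -3·R1 → [0,0,1,-1]
  R3 -= -1·R2 → [0,0,0,-5]

L=[[1,0,0,0],[-4,1,0,0],[-4,-3,1,0],[2,-3,-1,1]] U=[[-1,-3,3,-1],[0,5,1,0],[0,0,-1,-4],[0,0,0,-5]]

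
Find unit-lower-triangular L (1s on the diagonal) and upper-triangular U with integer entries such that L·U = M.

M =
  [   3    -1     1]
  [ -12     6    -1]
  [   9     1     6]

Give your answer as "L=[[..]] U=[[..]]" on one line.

L=[[1,0,0],[-4,1,0],[3,2,1]] U=[[3,-1,1],[0,2,3],[0,0,-3]]

  r1 -= -4·r0 → [0,2,3]
  r2 -= 3·r0 → [0,4,3]
  r2 -= 2·r1 → [0,0,-3]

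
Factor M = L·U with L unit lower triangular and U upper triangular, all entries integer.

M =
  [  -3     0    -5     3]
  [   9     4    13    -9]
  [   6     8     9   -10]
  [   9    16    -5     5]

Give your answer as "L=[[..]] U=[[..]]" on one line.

L=[[1,0,0,0],[-3,1,0,0],[-2,2,1,0],[-3,4,-4,1]] U=[[-3,0,-5,3],[0,4,-2,0],[0,0,3,-4],[0,0,0,-2]]

  row1 -= -3·row0 → [0,4,-2,0]
  row2 -= -2·row0 → [0,8,-1,-4]
  row3 -= -3·row0 → [0,16,-20,14]
  row2 -= 2·row1 → [0,0,3,-4]
  row3 -= 4·row1 → [0,0,-12,14]
  row3 -= -4·row2 → [0,0,0,-2]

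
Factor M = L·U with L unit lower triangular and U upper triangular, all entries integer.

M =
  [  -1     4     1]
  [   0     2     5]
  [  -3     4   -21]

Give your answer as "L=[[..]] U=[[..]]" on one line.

L=[[1,0,0],[0,1,0],[3,-4,1]] U=[[-1,4,1],[0,2,5],[0,0,-4]]

  r1 -= 0·r0 → [0,2,5]
  r2 -= 3·r0 → [0,-8,-24]
  r2 -= -4·r1 → [0,0,-4]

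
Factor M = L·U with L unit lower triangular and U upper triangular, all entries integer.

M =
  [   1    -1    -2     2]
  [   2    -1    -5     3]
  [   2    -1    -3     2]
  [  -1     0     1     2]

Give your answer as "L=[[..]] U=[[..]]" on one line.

L=[[1,0,0,0],[2,1,0,0],[2,1,1,0],[-1,-1,-1,1]] U=[[1,-1,-2,2],[0,1,-1,-1],[0,0,2,-1],[0,0,0,2]]

  r1 -= 2·r0 → [0,1,-1,-1]
  r2 -= 2·r0 → [0,1,1,-2]
  r3 -= -1·r0 → [0,-1,-1,4]
  r2 -= 1·r1 → [0,0,2,-1]
  r3 -= -1·r1 → [0,0,-2,3]
  r3 -= -1·r2 → [0,0,0,2]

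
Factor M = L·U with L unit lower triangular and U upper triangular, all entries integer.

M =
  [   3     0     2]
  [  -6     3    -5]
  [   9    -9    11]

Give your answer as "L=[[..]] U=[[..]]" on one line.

  R1 -= -2·R0 → [0,3,-1]
  R2 -= 3·R0 → [0,-9,5]
  R2 -= -3·R1 → [0,0,2]

L=[[1,0,0],[-2,1,0],[3,-3,1]] U=[[3,0,2],[0,3,-1],[0,0,2]]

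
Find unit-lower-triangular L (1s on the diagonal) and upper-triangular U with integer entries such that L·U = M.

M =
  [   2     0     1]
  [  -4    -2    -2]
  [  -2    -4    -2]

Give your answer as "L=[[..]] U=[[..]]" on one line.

L=[[1,0,0],[-2,1,0],[-1,2,1]] U=[[2,0,1],[0,-2,0],[0,0,-1]]

  R1 -= -2·R0 → [0,-2,0]
  R2 -= -1·R0 → [0,-4,-1]
  R2 -= 2·R1 → [0,0,-1]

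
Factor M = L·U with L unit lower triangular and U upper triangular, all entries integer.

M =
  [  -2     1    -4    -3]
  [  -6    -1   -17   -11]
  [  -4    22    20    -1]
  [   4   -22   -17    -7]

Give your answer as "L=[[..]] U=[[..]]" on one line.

  row1 -= 3·row0 → [0,-4,-5,-2]
  row2 -= 2·row0 → [0,20,28,5]
  row3 -= -2·row0 → [0,-20,-25,-13]
  row2 -= -5·row1 → [0,0,3,-5]
  row3 -= 5·row1 → [0,0,0,-3]
  row3 -= 0·row2 → [0,0,0,-3]

L=[[1,0,0,0],[3,1,0,0],[2,-5,1,0],[-2,5,0,1]] U=[[-2,1,-4,-3],[0,-4,-5,-2],[0,0,3,-5],[0,0,0,-3]]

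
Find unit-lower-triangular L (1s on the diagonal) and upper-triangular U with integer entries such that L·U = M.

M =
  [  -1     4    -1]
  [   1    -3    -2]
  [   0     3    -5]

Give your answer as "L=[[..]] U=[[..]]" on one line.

  row1 -= -1·row0 → [0,1,-3]
  row2 -= 0·row0 → [0,3,-5]
  row2 -= 3·row1 → [0,0,4]

L=[[1,0,0],[-1,1,0],[0,3,1]] U=[[-1,4,-1],[0,1,-3],[0,0,4]]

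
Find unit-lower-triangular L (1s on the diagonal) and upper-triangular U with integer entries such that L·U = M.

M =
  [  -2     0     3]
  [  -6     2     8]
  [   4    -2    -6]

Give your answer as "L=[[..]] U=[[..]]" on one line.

  r1 -= 3·r0 → [0,2,-1]
  r2 -= -2·r0 → [0,-2,0]
  r2 -= -1·r1 → [0,0,-1]

L=[[1,0,0],[3,1,0],[-2,-1,1]] U=[[-2,0,3],[0,2,-1],[0,0,-1]]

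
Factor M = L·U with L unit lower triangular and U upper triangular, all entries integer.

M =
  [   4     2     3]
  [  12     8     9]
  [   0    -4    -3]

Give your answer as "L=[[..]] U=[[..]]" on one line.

L=[[1,0,0],[3,1,0],[0,-2,1]] U=[[4,2,3],[0,2,0],[0,0,-3]]

  R1 -= 3·R0 → [0,2,0]
  R2 -= 0·R0 → [0,-4,-3]
  R2 -= -2·R1 → [0,0,-3]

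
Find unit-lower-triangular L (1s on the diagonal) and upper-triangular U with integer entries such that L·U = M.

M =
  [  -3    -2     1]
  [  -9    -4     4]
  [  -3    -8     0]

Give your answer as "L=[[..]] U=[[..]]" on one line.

L=[[1,0,0],[3,1,0],[1,-3,1]] U=[[-3,-2,1],[0,2,1],[0,0,2]]

  r1 -= 3·r0 → [0,2,1]
  r2 -= 1·r0 → [0,-6,-1]
  r2 -= -3·r1 → [0,0,2]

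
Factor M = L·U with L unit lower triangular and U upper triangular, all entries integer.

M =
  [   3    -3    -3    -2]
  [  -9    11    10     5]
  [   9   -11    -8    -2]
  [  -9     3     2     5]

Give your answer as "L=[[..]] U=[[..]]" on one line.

  r1 -= -3·r0 → [0,2,1,-1]
  r2 -= 3·r0 → [0,-2,1,4]
  r3 -= -3·r0 → [0,-6,-7,-1]
  r2 -= -1·r1 → [0,0,2,3]
  r3 -= -3·r1 → [0,0,-4,-4]
  r3 -= -2·r2 → [0,0,0,2]

L=[[1,0,0,0],[-3,1,0,0],[3,-1,1,0],[-3,-3,-2,1]] U=[[3,-3,-3,-2],[0,2,1,-1],[0,0,2,3],[0,0,0,2]]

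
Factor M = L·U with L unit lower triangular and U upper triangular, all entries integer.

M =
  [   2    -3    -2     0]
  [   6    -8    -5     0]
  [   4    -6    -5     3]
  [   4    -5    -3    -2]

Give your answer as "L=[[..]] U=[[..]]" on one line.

L=[[1,0,0,0],[3,1,0,0],[2,0,1,0],[2,1,0,1]] U=[[2,-3,-2,0],[0,1,1,0],[0,0,-1,3],[0,0,0,-2]]

  R1 -= 3·R0 → [0,1,1,0]
  R2 -= 2·R0 → [0,0,-1,3]
  R3 -= 2·R0 → [0,1,1,-2]
  R2 -= 0·R1 → [0,0,-1,3]
  R3 -= 1·R1 → [0,0,0,-2]
  R3 -= 0·R2 → [0,0,0,-2]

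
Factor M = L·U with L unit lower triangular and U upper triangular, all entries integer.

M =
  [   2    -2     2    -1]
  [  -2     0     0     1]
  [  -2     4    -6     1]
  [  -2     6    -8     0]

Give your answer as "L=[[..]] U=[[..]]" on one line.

L=[[1,0,0,0],[-1,1,0,0],[-1,-1,1,0],[-1,-2,1,1]] U=[[2,-2,2,-1],[0,-2,2,0],[0,0,-2,0],[0,0,0,-1]]

  r1 -= -1·r0 → [0,-2,2,0]
  r2 -= -1·r0 → [0,2,-4,0]
  r3 -= -1·r0 → [0,4,-6,-1]
  r2 -= -1·r1 → [0,0,-2,0]
  r3 -= -2·r1 → [0,0,-2,-1]
  r3 -= 1·r2 → [0,0,0,-1]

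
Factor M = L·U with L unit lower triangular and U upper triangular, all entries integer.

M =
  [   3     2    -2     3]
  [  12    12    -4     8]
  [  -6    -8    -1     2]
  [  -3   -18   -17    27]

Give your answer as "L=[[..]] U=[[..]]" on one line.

  R1 -= 4·R0 → [0,4,4,-4]
  R2 -= -2·R0 → [0,-4,-5,8]
  R3 -= -1·R0 → [0,-16,-19,30]
  R2 -= -1·R1 → [0,0,-1,4]
  R3 -= -4·R1 → [0,0,-3,14]
  R3 -= 3·R2 → [0,0,0,2]

L=[[1,0,0,0],[4,1,0,0],[-2,-1,1,0],[-1,-4,3,1]] U=[[3,2,-2,3],[0,4,4,-4],[0,0,-1,4],[0,0,0,2]]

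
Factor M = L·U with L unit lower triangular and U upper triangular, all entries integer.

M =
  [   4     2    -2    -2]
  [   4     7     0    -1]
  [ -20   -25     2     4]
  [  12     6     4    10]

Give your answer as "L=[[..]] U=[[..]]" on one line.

L=[[1,0,0,0],[1,1,0,0],[-5,-3,1,0],[3,0,-5,1]] U=[[4,2,-2,-2],[0,5,2,1],[0,0,-2,-3],[0,0,0,1]]

  R1 -= 1·R0 → [0,5,2,1]
  R2 -= -5·R0 → [0,-15,-8,-6]
  R3 -= 3·R0 → [0,0,10,16]
  R2 -= -3·R1 → [0,0,-2,-3]
  R3 -= 0·R1 → [0,0,10,16]
  R3 -= -5·R2 → [0,0,0,1]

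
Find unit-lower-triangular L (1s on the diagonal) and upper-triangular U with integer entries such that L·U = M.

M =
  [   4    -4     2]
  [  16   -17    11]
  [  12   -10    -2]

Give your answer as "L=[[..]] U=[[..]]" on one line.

  R1 -= 4·R0 → [0,-1,3]
  R2 -= 3·R0 → [0,2,-8]
  R2 -= -2·R1 → [0,0,-2]

L=[[1,0,0],[4,1,0],[3,-2,1]] U=[[4,-4,2],[0,-1,3],[0,0,-2]]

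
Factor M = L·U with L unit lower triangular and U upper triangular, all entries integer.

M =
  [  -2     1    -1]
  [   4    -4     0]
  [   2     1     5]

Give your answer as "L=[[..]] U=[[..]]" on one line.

  row1 -= -2·row0 → [0,-2,-2]
  row2 -= -1·row0 → [0,2,4]
  row2 -= -1·row1 → [0,0,2]

L=[[1,0,0],[-2,1,0],[-1,-1,1]] U=[[-2,1,-1],[0,-2,-2],[0,0,2]]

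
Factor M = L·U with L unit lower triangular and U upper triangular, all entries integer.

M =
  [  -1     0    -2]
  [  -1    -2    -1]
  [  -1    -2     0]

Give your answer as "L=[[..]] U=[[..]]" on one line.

L=[[1,0,0],[1,1,0],[1,1,1]] U=[[-1,0,-2],[0,-2,1],[0,0,1]]

  row1 -= 1·row0 → [0,-2,1]
  row2 -= 1·row0 → [0,-2,2]
  row2 -= 1·row1 → [0,0,1]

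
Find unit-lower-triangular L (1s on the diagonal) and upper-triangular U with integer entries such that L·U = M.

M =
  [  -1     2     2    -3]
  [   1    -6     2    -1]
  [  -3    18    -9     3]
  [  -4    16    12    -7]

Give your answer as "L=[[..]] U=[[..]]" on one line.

L=[[1,0,0,0],[-1,1,0,0],[3,-3,1,0],[4,-2,-4,1]] U=[[-1,2,2,-3],[0,-4,4,-4],[0,0,-3,0],[0,0,0,-3]]

  row1 -= -1·row0 → [0,-4,4,-4]
  row2 -= 3·row0 → [0,12,-15,12]
  row3 -= 4·row0 → [0,8,4,5]
  row2 -= -3·row1 → [0,0,-3,0]
  row3 -= -2·row1 → [0,0,12,-3]
  row3 -= -4·row2 → [0,0,0,-3]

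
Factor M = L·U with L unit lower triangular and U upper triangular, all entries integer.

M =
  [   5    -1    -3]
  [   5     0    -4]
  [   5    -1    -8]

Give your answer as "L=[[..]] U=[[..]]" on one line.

L=[[1,0,0],[1,1,0],[1,0,1]] U=[[5,-1,-3],[0,1,-1],[0,0,-5]]

  row1 -= 1·row0 → [0,1,-1]
  row2 -= 1·row0 → [0,0,-5]
  row2 -= 0·row1 → [0,0,-5]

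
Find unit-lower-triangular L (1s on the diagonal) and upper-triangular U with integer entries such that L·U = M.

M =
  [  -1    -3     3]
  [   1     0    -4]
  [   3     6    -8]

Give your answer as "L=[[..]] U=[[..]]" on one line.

L=[[1,0,0],[-1,1,0],[-3,1,1]] U=[[-1,-3,3],[0,-3,-1],[0,0,2]]

  r1 -= -1·r0 → [0,-3,-1]
  r2 -= -3·r0 → [0,-3,1]
  r2 -= 1·r1 → [0,0,2]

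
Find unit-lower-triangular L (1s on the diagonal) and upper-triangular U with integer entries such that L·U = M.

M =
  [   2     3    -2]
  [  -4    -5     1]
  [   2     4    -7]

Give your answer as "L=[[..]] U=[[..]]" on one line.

  R1 -= -2·R0 → [0,1,-3]
  R2 -= 1·R0 → [0,1,-5]
  R2 -= 1·R1 → [0,0,-2]

L=[[1,0,0],[-2,1,0],[1,1,1]] U=[[2,3,-2],[0,1,-3],[0,0,-2]]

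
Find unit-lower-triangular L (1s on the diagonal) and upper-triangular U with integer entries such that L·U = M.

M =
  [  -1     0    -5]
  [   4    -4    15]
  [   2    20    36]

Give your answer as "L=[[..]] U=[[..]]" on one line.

  r1 -= -4·r0 → [0,-4,-5]
  r2 -= -2·r0 → [0,20,26]
  r2 -= -5·r1 → [0,0,1]

L=[[1,0,0],[-4,1,0],[-2,-5,1]] U=[[-1,0,-5],[0,-4,-5],[0,0,1]]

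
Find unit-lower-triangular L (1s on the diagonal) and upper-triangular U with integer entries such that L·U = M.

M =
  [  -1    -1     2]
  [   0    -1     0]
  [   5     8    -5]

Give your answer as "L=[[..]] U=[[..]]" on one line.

L=[[1,0,0],[0,1,0],[-5,-3,1]] U=[[-1,-1,2],[0,-1,0],[0,0,5]]

  r1 -= 0·r0 → [0,-1,0]
  r2 -= -5·r0 → [0,3,5]
  r2 -= -3·r1 → [0,0,5]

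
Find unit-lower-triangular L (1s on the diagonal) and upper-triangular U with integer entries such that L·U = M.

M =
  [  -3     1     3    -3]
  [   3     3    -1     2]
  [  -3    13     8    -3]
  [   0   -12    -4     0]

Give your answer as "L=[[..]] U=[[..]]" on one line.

L=[[1,0,0,0],[-1,1,0,0],[1,3,1,0],[0,-3,-2,1]] U=[[-3,1,3,-3],[0,4,2,-1],[0,0,-1,3],[0,0,0,3]]

  r1 -= -1·r0 → [0,4,2,-1]
  r2 -= 1·r0 → [0,12,5,0]
  r3 -= 0·r0 → [0,-12,-4,0]
  r2 -= 3·r1 → [0,0,-1,3]
  r3 -= -3·r1 → [0,0,2,-3]
  r3 -= -2·r2 → [0,0,0,3]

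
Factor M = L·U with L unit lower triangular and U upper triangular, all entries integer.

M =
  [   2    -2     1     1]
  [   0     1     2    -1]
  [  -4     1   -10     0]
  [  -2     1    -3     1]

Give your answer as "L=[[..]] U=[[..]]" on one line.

  R1 -= 0·R0 → [0,1,2,-1]
  R2 -= -2·R0 → [0,-3,-8,2]
  R3 -= -1·R0 → [0,-1,-2,2]
  R2 -= -3·R1 → [0,0,-2,-1]
  R3 -= -1·R1 → [0,0,0,1]
  R3 -= 0·R2 → [0,0,0,1]

L=[[1,0,0,0],[0,1,0,0],[-2,-3,1,0],[-1,-1,0,1]] U=[[2,-2,1,1],[0,1,2,-1],[0,0,-2,-1],[0,0,0,1]]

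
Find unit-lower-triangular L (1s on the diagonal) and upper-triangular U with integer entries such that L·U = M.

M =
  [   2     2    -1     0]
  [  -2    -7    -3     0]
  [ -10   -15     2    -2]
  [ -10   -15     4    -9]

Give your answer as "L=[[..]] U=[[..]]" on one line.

L=[[1,0,0,0],[-1,1,0,0],[-5,1,1,0],[-5,1,3,1]] U=[[2,2,-1,0],[0,-5,-4,0],[0,0,1,-2],[0,0,0,-3]]

  row1 -= -1·row0 → [0,-5,-4,0]
  row2 -= -5·row0 → [0,-5,-3,-2]
  row3 -= -5·row0 → [0,-5,-1,-9]
  row2 -= 1·row1 → [0,0,1,-2]
  row3 -= 1·row1 → [0,0,3,-9]
  row3 -= 3·row2 → [0,0,0,-3]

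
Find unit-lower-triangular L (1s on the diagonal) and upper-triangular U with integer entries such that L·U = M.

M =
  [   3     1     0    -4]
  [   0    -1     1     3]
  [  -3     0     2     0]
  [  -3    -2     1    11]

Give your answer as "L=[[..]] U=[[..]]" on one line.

  r1 -= 0·r0 → [0,-1,1,3]
  r2 -= -1·r0 → [0,1,2,-4]
  r3 -= -1·r0 → [0,-1,1,7]
  r2 -= -1·r1 → [0,0,3,-1]
  r3 -= 1·r1 → [0,0,0,4]
  r3 -= 0·r2 → [0,0,0,4]

L=[[1,0,0,0],[0,1,0,0],[-1,-1,1,0],[-1,1,0,1]] U=[[3,1,0,-4],[0,-1,1,3],[0,0,3,-1],[0,0,0,4]]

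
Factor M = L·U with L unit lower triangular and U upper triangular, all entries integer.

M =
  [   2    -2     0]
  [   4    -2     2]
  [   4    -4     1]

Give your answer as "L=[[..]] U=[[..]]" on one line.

  r1 -= 2·r0 → [0,2,2]
  r2 -= 2·r0 → [0,0,1]
  r2 -= 0·r1 → [0,0,1]

L=[[1,0,0],[2,1,0],[2,0,1]] U=[[2,-2,0],[0,2,2],[0,0,1]]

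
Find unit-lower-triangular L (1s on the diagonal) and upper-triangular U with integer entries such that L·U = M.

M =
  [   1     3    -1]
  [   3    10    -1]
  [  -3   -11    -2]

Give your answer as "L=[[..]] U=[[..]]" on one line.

  R1 -= 3·R0 → [0,1,2]
  R2 -= -3·R0 → [0,-2,-5]
  R2 -= -2·R1 → [0,0,-1]

L=[[1,0,0],[3,1,0],[-3,-2,1]] U=[[1,3,-1],[0,1,2],[0,0,-1]]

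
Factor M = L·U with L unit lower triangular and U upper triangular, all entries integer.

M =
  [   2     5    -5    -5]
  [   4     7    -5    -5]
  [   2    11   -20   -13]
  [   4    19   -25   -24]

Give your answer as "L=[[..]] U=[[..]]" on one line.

L=[[1,0,0,0],[2,1,0,0],[1,-2,1,0],[2,-3,0,1]] U=[[2,5,-5,-5],[0,-3,5,5],[0,0,-5,2],[0,0,0,1]]

  r1 -= 2·r0 → [0,-3,5,5]
  r2 -= 1·r0 → [0,6,-15,-8]
  r3 -= 2·r0 → [0,9,-15,-14]
  r2 -= -2·r1 → [0,0,-5,2]
  r3 -= -3·r1 → [0,0,0,1]
  r3 -= 0·r2 → [0,0,0,1]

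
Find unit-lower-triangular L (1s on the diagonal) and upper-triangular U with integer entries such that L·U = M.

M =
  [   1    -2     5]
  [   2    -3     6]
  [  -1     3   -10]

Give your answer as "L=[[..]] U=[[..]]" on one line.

  R1 -= 2·R0 → [0,1,-4]
  R2 -= -1·R0 → [0,1,-5]
  R2 -= 1·R1 → [0,0,-1]

L=[[1,0,0],[2,1,0],[-1,1,1]] U=[[1,-2,5],[0,1,-4],[0,0,-1]]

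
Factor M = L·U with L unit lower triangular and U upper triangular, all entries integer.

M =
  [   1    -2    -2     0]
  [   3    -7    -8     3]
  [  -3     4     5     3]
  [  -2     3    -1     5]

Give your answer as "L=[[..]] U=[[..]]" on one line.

  r1 -= 3·r0 → [0,-1,-2,3]
  r2 -= -3·r0 → [0,-2,-1,3]
  r3 -= -2·r0 → [0,-1,-5,5]
  r2 -= 2·r1 → [0,0,3,-3]
  r3 -= 1·r1 → [0,0,-3,2]
  r3 -= -1·r2 → [0,0,0,-1]

L=[[1,0,0,0],[3,1,0,0],[-3,2,1,0],[-2,1,-1,1]] U=[[1,-2,-2,0],[0,-1,-2,3],[0,0,3,-3],[0,0,0,-1]]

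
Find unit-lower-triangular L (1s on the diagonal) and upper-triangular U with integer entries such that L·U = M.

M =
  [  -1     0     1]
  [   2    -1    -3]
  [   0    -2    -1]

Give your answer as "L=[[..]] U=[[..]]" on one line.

  R1 -= -2·R0 → [0,-1,-1]
  R2 -= 0·R0 → [0,-2,-1]
  R2 -= 2·R1 → [0,0,1]

L=[[1,0,0],[-2,1,0],[0,2,1]] U=[[-1,0,1],[0,-1,-1],[0,0,1]]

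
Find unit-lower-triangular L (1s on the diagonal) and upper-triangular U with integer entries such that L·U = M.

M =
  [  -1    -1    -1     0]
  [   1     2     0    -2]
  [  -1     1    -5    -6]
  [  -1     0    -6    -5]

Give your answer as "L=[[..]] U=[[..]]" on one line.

  R1 -= -1·R0 → [0,1,-1,-2]
  R2 -= 1·R0 → [0,2,-4,-6]
  R3 -= 1·R0 → [0,1,-5,-5]
  R2 -= 2·R1 → [0,0,-2,-2]
  R3 -= 1·R1 → [0,0,-4,-3]
  R3 -= 2·R2 → [0,0,0,1]

L=[[1,0,0,0],[-1,1,0,0],[1,2,1,0],[1,1,2,1]] U=[[-1,-1,-1,0],[0,1,-1,-2],[0,0,-2,-2],[0,0,0,1]]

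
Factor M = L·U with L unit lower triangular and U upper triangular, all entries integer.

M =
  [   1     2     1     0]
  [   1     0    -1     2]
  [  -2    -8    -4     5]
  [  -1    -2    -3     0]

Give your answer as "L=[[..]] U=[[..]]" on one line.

  r1 -= 1·r0 → [0,-2,-2,2]
  r2 -= -2·r0 → [0,-4,-2,5]
  r3 -= -1·r0 → [0,0,-2,0]
  r2 -= 2·r1 → [0,0,2,1]
  r3 -= 0·r1 → [0,0,-2,0]
  r3 -= -1·r2 → [0,0,0,1]

L=[[1,0,0,0],[1,1,0,0],[-2,2,1,0],[-1,0,-1,1]] U=[[1,2,1,0],[0,-2,-2,2],[0,0,2,1],[0,0,0,1]]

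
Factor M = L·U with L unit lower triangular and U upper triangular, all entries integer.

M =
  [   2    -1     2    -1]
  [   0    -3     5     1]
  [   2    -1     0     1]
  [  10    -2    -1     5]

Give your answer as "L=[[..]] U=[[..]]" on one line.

  r1 -= 0·r0 → [0,-3,5,1]
  r2 -= 1·r0 → [0,0,-2,2]
  r3 -= 5·r0 → [0,3,-11,10]
  r2 -= 0·r1 → [0,0,-2,2]
  r3 -= -1·r1 → [0,0,-6,11]
  r3 -= 3·r2 → [0,0,0,5]

L=[[1,0,0,0],[0,1,0,0],[1,0,1,0],[5,-1,3,1]] U=[[2,-1,2,-1],[0,-3,5,1],[0,0,-2,2],[0,0,0,5]]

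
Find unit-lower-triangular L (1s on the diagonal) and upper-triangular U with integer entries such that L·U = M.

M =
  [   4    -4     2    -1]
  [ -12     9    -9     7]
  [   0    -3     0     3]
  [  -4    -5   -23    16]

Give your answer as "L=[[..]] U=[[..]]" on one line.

  row1 -= -3·row0 → [0,-3,-3,4]
  row2 -= 0·row0 → [0,-3,0,3]
  row3 -= -1·row0 → [0,-9,-21,15]
  row2 -= 1·row1 → [0,0,3,-1]
  row3 -= 3·row1 → [0,0,-12,3]
  row3 -= -4·row2 → [0,0,0,-1]

L=[[1,0,0,0],[-3,1,0,0],[0,1,1,0],[-1,3,-4,1]] U=[[4,-4,2,-1],[0,-3,-3,4],[0,0,3,-1],[0,0,0,-1]]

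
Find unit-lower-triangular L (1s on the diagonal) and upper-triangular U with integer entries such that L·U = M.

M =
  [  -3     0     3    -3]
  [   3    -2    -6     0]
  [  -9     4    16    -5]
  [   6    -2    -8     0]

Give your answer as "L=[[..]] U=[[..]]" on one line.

L=[[1,0,0,0],[-1,1,0,0],[3,-2,1,0],[-2,1,1,1]] U=[[-3,0,3,-3],[0,-2,-3,-3],[0,0,1,-2],[0,0,0,-1]]

  r1 -= -1·r0 → [0,-2,-3,-3]
  r2 -= 3·r0 → [0,4,7,4]
  r3 -= -2·r0 → [0,-2,-2,-6]
  r2 -= -2·r1 → [0,0,1,-2]
  r3 -= 1·r1 → [0,0,1,-3]
  r3 -= 1·r2 → [0,0,0,-1]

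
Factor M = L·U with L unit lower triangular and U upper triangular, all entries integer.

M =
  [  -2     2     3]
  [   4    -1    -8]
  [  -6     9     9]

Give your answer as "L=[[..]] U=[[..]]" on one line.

  r1 -= -2·r0 → [0,3,-2]
  r2 -= 3·r0 → [0,3,0]
  r2 -= 1·r1 → [0,0,2]

L=[[1,0,0],[-2,1,0],[3,1,1]] U=[[-2,2,3],[0,3,-2],[0,0,2]]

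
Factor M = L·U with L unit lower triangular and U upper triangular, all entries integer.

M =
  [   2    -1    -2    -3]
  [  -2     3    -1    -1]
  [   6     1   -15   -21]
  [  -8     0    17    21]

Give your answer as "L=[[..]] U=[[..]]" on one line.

  r1 -= -1·r0 → [0,2,-3,-4]
  r2 -= 3·r0 → [0,4,-9,-12]
  r3 -= -4·r0 → [0,-4,9,9]
  r2 -= 2·r1 → [0,0,-3,-4]
  r3 -= -2·r1 → [0,0,3,1]
  r3 -= -1·r2 → [0,0,0,-3]

L=[[1,0,0,0],[-1,1,0,0],[3,2,1,0],[-4,-2,-1,1]] U=[[2,-1,-2,-3],[0,2,-3,-4],[0,0,-3,-4],[0,0,0,-3]]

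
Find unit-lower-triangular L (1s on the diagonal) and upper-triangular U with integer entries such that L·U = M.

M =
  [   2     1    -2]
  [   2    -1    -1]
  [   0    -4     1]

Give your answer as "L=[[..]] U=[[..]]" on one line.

L=[[1,0,0],[1,1,0],[0,2,1]] U=[[2,1,-2],[0,-2,1],[0,0,-1]]

  r1 -= 1·r0 → [0,-2,1]
  r2 -= 0·r0 → [0,-4,1]
  r2 -= 2·r1 → [0,0,-1]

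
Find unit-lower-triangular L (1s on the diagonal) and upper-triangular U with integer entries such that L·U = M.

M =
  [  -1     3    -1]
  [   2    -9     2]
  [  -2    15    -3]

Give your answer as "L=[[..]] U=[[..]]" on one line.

L=[[1,0,0],[-2,1,0],[2,-3,1]] U=[[-1,3,-1],[0,-3,0],[0,0,-1]]

  row1 -= -2·row0 → [0,-3,0]
  row2 -= 2·row0 → [0,9,-1]
  row2 -= -3·row1 → [0,0,-1]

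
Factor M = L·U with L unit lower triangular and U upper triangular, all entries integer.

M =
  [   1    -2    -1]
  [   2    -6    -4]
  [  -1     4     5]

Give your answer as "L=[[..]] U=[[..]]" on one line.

L=[[1,0,0],[2,1,0],[-1,-1,1]] U=[[1,-2,-1],[0,-2,-2],[0,0,2]]

  row1 -= 2·row0 → [0,-2,-2]
  row2 -= -1·row0 → [0,2,4]
  row2 -= -1·row1 → [0,0,2]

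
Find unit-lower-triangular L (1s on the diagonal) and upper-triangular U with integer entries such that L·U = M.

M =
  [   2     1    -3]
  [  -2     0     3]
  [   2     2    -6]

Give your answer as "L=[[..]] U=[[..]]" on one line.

  R1 -= -1·R0 → [0,1,0]
  R2 -= 1·R0 → [0,1,-3]
  R2 -= 1·R1 → [0,0,-3]

L=[[1,0,0],[-1,1,0],[1,1,1]] U=[[2,1,-3],[0,1,0],[0,0,-3]]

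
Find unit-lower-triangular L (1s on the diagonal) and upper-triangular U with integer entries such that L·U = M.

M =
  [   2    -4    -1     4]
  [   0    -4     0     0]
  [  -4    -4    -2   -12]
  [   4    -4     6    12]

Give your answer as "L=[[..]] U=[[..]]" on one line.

  R1 -= 0·R0 → [0,-4,0,0]
  R2 -= -2·R0 → [0,-12,-4,-4]
  R3 -= 2·R0 → [0,4,8,4]
  R2 -= 3·R1 → [0,0,-4,-4]
  R3 -= -1·R1 → [0,0,8,4]
  R3 -= -2·R2 → [0,0,0,-4]

L=[[1,0,0,0],[0,1,0,0],[-2,3,1,0],[2,-1,-2,1]] U=[[2,-4,-1,4],[0,-4,0,0],[0,0,-4,-4],[0,0,0,-4]]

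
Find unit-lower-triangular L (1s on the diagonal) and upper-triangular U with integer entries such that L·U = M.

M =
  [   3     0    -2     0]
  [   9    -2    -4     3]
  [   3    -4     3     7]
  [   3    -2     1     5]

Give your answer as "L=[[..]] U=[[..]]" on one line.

L=[[1,0,0,0],[3,1,0,0],[1,2,1,0],[1,1,1,1]] U=[[3,0,-2,0],[0,-2,2,3],[0,0,1,1],[0,0,0,1]]

  row1 -= 3·row0 → [0,-2,2,3]
  row2 -= 1·row0 → [0,-4,5,7]
  row3 -= 1·row0 → [0,-2,3,5]
  row2 -= 2·row1 → [0,0,1,1]
  row3 -= 1·row1 → [0,0,1,2]
  row3 -= 1·row2 → [0,0,0,1]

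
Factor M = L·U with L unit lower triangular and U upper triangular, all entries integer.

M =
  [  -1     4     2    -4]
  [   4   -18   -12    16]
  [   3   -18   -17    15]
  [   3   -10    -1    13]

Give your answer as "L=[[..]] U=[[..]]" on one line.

  row1 -= -4·row0 → [0,-2,-4,0]
  row2 -= -3·row0 → [0,-6,-11,3]
  row3 -= -3·row0 → [0,2,5,1]
  row2 -= 3·row1 → [0,0,1,3]
  row3 -= -1·row1 → [0,0,1,1]
  row3 -= 1·row2 → [0,0,0,-2]

L=[[1,0,0,0],[-4,1,0,0],[-3,3,1,0],[-3,-1,1,1]] U=[[-1,4,2,-4],[0,-2,-4,0],[0,0,1,3],[0,0,0,-2]]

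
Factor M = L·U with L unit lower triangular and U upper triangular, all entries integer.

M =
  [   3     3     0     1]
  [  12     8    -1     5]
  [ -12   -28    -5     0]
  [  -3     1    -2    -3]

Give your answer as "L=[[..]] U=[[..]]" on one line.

L=[[1,0,0,0],[4,1,0,0],[-4,4,1,0],[-1,-1,3,1]] U=[[3,3,0,1],[0,-4,-1,1],[0,0,-1,0],[0,0,0,-1]]

  R1 -= 4·R0 → [0,-4,-1,1]
  R2 -= -4·R0 → [0,-16,-5,4]
  R3 -= -1·R0 → [0,4,-2,-2]
  R2 -= 4·R1 → [0,0,-1,0]
  R3 -= -1·R1 → [0,0,-3,-1]
  R3 -= 3·R2 → [0,0,0,-1]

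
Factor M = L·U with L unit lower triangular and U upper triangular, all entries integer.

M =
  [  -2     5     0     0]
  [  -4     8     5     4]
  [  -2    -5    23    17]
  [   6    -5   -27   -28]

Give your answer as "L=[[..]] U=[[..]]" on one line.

  row1 -= 2·row0 → [0,-2,5,4]
  row2 -= 1·row0 → [0,-10,23,17]
  row3 -= -3·row0 → [0,10,-27,-28]
  row2 -= 5·row1 → [0,0,-2,-3]
  row3 -= -5·row1 → [0,0,-2,-8]
  row3 -= 1·row2 → [0,0,0,-5]

L=[[1,0,0,0],[2,1,0,0],[1,5,1,0],[-3,-5,1,1]] U=[[-2,5,0,0],[0,-2,5,4],[0,0,-2,-3],[0,0,0,-5]]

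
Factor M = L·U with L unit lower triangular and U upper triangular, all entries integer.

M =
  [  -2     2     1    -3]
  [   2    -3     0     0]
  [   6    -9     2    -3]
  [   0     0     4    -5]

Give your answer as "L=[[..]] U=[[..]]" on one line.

L=[[1,0,0,0],[-1,1,0,0],[-3,3,1,0],[0,0,2,1]] U=[[-2,2,1,-3],[0,-1,1,-3],[0,0,2,-3],[0,0,0,1]]

  r1 -= -1·r0 → [0,-1,1,-3]
  r2 -= -3·r0 → [0,-3,5,-12]
  r3 -= 0·r0 → [0,0,4,-5]
  r2 -= 3·r1 → [0,0,2,-3]
  r3 -= 0·r1 → [0,0,4,-5]
  r3 -= 2·r2 → [0,0,0,1]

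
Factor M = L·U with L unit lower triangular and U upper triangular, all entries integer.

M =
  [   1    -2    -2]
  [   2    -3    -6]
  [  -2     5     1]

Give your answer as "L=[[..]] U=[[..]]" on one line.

L=[[1,0,0],[2,1,0],[-2,1,1]] U=[[1,-2,-2],[0,1,-2],[0,0,-1]]

  R1 -= 2·R0 → [0,1,-2]
  R2 -= -2·R0 → [0,1,-3]
  R2 -= 1·R1 → [0,0,-1]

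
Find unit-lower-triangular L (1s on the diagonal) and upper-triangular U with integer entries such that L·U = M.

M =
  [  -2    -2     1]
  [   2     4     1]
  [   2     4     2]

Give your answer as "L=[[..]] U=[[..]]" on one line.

L=[[1,0,0],[-1,1,0],[-1,1,1]] U=[[-2,-2,1],[0,2,2],[0,0,1]]

  r1 -= -1·r0 → [0,2,2]
  r2 -= -1·r0 → [0,2,3]
  r2 -= 1·r1 → [0,0,1]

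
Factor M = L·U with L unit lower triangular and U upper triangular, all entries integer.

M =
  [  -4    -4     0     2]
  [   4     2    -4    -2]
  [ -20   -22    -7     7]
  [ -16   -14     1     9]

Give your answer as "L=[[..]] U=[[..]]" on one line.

  row1 -= -1·row0 → [0,-2,-4,0]
  row2 -= 5·row0 → [0,-2,-7,-3]
  row3 -= 4·row0 → [0,2,1,1]
  row2 -= 1·row1 → [0,0,-3,-3]
  row3 -= -1·row1 → [0,0,-3,1]
  row3 -= 1·row2 → [0,0,0,4]

L=[[1,0,0,0],[-1,1,0,0],[5,1,1,0],[4,-1,1,1]] U=[[-4,-4,0,2],[0,-2,-4,0],[0,0,-3,-3],[0,0,0,4]]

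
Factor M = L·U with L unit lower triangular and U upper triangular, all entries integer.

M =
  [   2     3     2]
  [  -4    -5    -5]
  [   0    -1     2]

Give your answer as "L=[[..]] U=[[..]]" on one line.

L=[[1,0,0],[-2,1,0],[0,-1,1]] U=[[2,3,2],[0,1,-1],[0,0,1]]

  R1 -= -2·R0 → [0,1,-1]
  R2 -= 0·R0 → [0,-1,2]
  R2 -= -1·R1 → [0,0,1]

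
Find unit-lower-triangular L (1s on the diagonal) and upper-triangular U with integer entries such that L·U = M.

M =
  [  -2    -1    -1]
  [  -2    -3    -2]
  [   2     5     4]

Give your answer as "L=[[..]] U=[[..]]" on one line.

  row1 -= 1·row0 → [0,-2,-1]
  row2 -= -1·row0 → [0,4,3]
  row2 -= -2·row1 → [0,0,1]

L=[[1,0,0],[1,1,0],[-1,-2,1]] U=[[-2,-1,-1],[0,-2,-1],[0,0,1]]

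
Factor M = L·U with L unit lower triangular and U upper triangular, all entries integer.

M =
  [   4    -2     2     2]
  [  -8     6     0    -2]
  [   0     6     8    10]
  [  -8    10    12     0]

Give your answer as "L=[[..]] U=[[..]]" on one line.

L=[[1,0,0,0],[-2,1,0,0],[0,3,1,0],[-2,3,-1,1]] U=[[4,-2,2,2],[0,2,4,2],[0,0,-4,4],[0,0,0,2]]

  row1 -= -2·row0 → [0,2,4,2]
  row2 -= 0·row0 → [0,6,8,10]
  row3 -= -2·row0 → [0,6,16,4]
  row2 -= 3·row1 → [0,0,-4,4]
  row3 -= 3·row1 → [0,0,4,-2]
  row3 -= -1·row2 → [0,0,0,2]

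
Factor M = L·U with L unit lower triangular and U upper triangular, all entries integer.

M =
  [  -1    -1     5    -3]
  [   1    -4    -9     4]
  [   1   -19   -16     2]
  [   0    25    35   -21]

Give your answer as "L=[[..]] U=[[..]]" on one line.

L=[[1,0,0,0],[-1,1,0,0],[-1,4,1,0],[0,-5,3,1]] U=[[-1,-1,5,-3],[0,-5,-4,1],[0,0,5,-5],[0,0,0,-1]]

  r1 -= -1·r0 → [0,-5,-4,1]
  r2 -= -1·r0 → [0,-20,-11,-1]
  r3 -= 0·r0 → [0,25,35,-21]
  r2 -= 4·r1 → [0,0,5,-5]
  r3 -= -5·r1 → [0,0,15,-16]
  r3 -= 3·r2 → [0,0,0,-1]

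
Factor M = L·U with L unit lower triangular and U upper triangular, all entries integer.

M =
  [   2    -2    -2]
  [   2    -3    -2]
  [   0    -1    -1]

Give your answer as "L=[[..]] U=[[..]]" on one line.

  row1 -= 1·row0 → [0,-1,0]
  row2 -= 0·row0 → [0,-1,-1]
  row2 -= 1·row1 → [0,0,-1]

L=[[1,0,0],[1,1,0],[0,1,1]] U=[[2,-2,-2],[0,-1,0],[0,0,-1]]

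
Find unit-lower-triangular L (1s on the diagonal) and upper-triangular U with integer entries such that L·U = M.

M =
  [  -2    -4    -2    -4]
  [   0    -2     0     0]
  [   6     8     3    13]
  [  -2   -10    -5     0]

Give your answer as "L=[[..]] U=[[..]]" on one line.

L=[[1,0,0,0],[0,1,0,0],[-3,2,1,0],[1,3,1,1]] U=[[-2,-4,-2,-4],[0,-2,0,0],[0,0,-3,1],[0,0,0,3]]

  row1 -= 0·row0 → [0,-2,0,0]
  row2 -= -3·row0 → [0,-4,-3,1]
  row3 -= 1·row0 → [0,-6,-3,4]
  row2 -= 2·row1 → [0,0,-3,1]
  row3 -= 3·row1 → [0,0,-3,4]
  row3 -= 1·row2 → [0,0,0,3]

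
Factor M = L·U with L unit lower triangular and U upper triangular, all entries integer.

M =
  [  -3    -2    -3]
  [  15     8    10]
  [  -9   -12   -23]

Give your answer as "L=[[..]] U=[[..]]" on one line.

  R1 -= -5·R0 → [0,-2,-5]
  R2 -= 3·R0 → [0,-6,-14]
  R2 -= 3·R1 → [0,0,1]

L=[[1,0,0],[-5,1,0],[3,3,1]] U=[[-3,-2,-3],[0,-2,-5],[0,0,1]]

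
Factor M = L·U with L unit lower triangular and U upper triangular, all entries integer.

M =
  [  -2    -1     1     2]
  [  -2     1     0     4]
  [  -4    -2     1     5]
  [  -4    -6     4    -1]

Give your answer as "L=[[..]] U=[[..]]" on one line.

  row1 -= 1·row0 → [0,2,-1,2]
  row2 -= 2·row0 → [0,0,-1,1]
  row3 -= 2·row0 → [0,-4,2,-5]
  row2 -= 0·row1 → [0,0,-1,1]
  row3 -= -2·row1 → [0,0,0,-1]
  row3 -= 0·row2 → [0,0,0,-1]

L=[[1,0,0,0],[1,1,0,0],[2,0,1,0],[2,-2,0,1]] U=[[-2,-1,1,2],[0,2,-1,2],[0,0,-1,1],[0,0,0,-1]]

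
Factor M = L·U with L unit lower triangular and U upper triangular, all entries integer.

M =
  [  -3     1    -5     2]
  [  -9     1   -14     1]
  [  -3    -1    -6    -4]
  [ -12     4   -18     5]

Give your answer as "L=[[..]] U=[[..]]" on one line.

  r1 -= 3·r0 → [0,-2,1,-5]
  r2 -= 1·r0 → [0,-2,-1,-6]
  r3 -= 4·r0 → [0,0,2,-3]
  r2 -= 1·r1 → [0,0,-2,-1]
  r3 -= 0·r1 → [0,0,2,-3]
  r3 -= -1·r2 → [0,0,0,-4]

L=[[1,0,0,0],[3,1,0,0],[1,1,1,0],[4,0,-1,1]] U=[[-3,1,-5,2],[0,-2,1,-5],[0,0,-2,-1],[0,0,0,-4]]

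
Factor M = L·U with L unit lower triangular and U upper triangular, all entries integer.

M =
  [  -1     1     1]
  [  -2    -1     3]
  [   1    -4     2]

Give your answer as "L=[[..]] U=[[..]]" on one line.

  R1 -= 2·R0 → [0,-3,1]
  R2 -= -1·R0 → [0,-3,3]
  R2 -= 1·R1 → [0,0,2]

L=[[1,0,0],[2,1,0],[-1,1,1]] U=[[-1,1,1],[0,-3,1],[0,0,2]]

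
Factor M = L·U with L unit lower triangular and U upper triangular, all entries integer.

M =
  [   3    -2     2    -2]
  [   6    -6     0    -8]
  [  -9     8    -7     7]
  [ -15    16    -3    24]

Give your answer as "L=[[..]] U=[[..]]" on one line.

L=[[1,0,0,0],[2,1,0,0],[-3,-1,1,0],[-5,-3,1,1]] U=[[3,-2,2,-2],[0,-2,-4,-4],[0,0,-5,-3],[0,0,0,5]]

  r1 -= 2·r0 → [0,-2,-4,-4]
  r2 -= -3·r0 → [0,2,-1,1]
  r3 -= -5·r0 → [0,6,7,14]
  r2 -= -1·r1 → [0,0,-5,-3]
  r3 -= -3·r1 → [0,0,-5,2]
  r3 -= 1·r2 → [0,0,0,5]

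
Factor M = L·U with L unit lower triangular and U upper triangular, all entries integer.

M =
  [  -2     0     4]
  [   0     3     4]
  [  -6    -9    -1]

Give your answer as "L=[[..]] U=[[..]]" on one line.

L=[[1,0,0],[0,1,0],[3,-3,1]] U=[[-2,0,4],[0,3,4],[0,0,-1]]

  R1 -= 0·R0 → [0,3,4]
  R2 -= 3·R0 → [0,-9,-13]
  R2 -= -3·R1 → [0,0,-1]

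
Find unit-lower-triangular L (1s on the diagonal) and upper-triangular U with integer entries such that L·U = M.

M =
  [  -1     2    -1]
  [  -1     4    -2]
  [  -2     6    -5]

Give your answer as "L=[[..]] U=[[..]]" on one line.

L=[[1,0,0],[1,1,0],[2,1,1]] U=[[-1,2,-1],[0,2,-1],[0,0,-2]]

  R1 -= 1·R0 → [0,2,-1]
  R2 -= 2·R0 → [0,2,-3]
  R2 -= 1·R1 → [0,0,-2]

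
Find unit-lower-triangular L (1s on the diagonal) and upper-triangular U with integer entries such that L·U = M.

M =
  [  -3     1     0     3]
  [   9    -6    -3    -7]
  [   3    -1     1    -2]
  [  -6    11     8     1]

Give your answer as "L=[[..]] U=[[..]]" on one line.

L=[[1,0,0,0],[-3,1,0,0],[-1,0,1,0],[2,-3,-1,1]] U=[[-3,1,0,3],[0,-3,-3,2],[0,0,1,1],[0,0,0,2]]

  r1 -= -3·r0 → [0,-3,-3,2]
  r2 -= -1·r0 → [0,0,1,1]
  r3 -= 2·r0 → [0,9,8,-5]
  r2 -= 0·r1 → [0,0,1,1]
  r3 -= -3·r1 → [0,0,-1,1]
  r3 -= -1·r2 → [0,0,0,2]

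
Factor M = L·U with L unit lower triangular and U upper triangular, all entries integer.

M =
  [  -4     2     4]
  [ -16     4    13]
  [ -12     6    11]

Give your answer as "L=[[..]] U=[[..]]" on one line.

L=[[1,0,0],[4,1,0],[3,0,1]] U=[[-4,2,4],[0,-4,-3],[0,0,-1]]

  r1 -= 4·r0 → [0,-4,-3]
  r2 -= 3·r0 → [0,0,-1]
  r2 -= 0·r1 → [0,0,-1]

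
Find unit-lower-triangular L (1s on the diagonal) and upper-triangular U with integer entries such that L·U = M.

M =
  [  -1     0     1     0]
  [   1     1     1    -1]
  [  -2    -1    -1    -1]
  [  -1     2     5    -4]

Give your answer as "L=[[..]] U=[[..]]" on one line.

L=[[1,0,0,0],[-1,1,0,0],[2,-1,1,0],[1,2,0,1]] U=[[-1,0,1,0],[0,1,2,-1],[0,0,-1,-2],[0,0,0,-2]]

  R1 -= -1·R0 → [0,1,2,-1]
  R2 -= 2·R0 → [0,-1,-3,-1]
  R3 -= 1·R0 → [0,2,4,-4]
  R2 -= -1·R1 → [0,0,-1,-2]
  R3 -= 2·R1 → [0,0,0,-2]
  R3 -= 0·R2 → [0,0,0,-2]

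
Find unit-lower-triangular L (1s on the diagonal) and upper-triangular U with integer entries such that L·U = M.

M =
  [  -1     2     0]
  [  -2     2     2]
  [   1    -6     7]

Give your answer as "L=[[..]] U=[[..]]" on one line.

  r1 -= 2·r0 → [0,-2,2]
  r2 -= -1·r0 → [0,-4,7]
  r2 -= 2·r1 → [0,0,3]

L=[[1,0,0],[2,1,0],[-1,2,1]] U=[[-1,2,0],[0,-2,2],[0,0,3]]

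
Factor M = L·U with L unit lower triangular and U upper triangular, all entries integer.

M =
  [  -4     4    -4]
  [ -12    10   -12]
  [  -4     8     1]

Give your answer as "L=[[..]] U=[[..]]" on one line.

  r1 -= 3·r0 → [0,-2,0]
  r2 -= 1·r0 → [0,4,5]
  r2 -= -2·r1 → [0,0,5]

L=[[1,0,0],[3,1,0],[1,-2,1]] U=[[-4,4,-4],[0,-2,0],[0,0,5]]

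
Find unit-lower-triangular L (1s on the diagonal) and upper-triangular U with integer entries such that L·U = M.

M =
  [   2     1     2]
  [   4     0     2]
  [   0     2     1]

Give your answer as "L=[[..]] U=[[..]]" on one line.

L=[[1,0,0],[2,1,0],[0,-1,1]] U=[[2,1,2],[0,-2,-2],[0,0,-1]]

  R1 -= 2·R0 → [0,-2,-2]
  R2 -= 0·R0 → [0,2,1]
  R2 -= -1·R1 → [0,0,-1]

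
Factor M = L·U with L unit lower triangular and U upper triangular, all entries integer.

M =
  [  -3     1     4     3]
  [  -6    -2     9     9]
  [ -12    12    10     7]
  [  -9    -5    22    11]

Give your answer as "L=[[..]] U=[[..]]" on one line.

L=[[1,0,0,0],[2,1,0,0],[4,-2,1,0],[3,2,-2,1]] U=[[-3,1,4,3],[0,-4,1,3],[0,0,-4,1],[0,0,0,-2]]

  r1 -= 2·r0 → [0,-4,1,3]
  r2 -= 4·r0 → [0,8,-6,-5]
  r3 -= 3·r0 → [0,-8,10,2]
  r2 -= -2·r1 → [0,0,-4,1]
  r3 -= 2·r1 → [0,0,8,-4]
  r3 -= -2·r2 → [0,0,0,-2]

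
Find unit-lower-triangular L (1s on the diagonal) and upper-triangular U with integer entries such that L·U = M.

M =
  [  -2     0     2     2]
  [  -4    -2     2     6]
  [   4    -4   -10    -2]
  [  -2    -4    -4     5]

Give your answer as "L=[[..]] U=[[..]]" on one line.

L=[[1,0,0,0],[2,1,0,0],[-2,2,1,0],[1,2,1,1]] U=[[-2,0,2,2],[0,-2,-2,2],[0,0,-2,-2],[0,0,0,1]]

  r1 -= 2·r0 → [0,-2,-2,2]
  r2 -= -2·r0 → [0,-4,-6,2]
  r3 -= 1·r0 → [0,-4,-6,3]
  r2 -= 2·r1 → [0,0,-2,-2]
  r3 -= 2·r1 → [0,0,-2,-1]
  r3 -= 1·r2 → [0,0,0,1]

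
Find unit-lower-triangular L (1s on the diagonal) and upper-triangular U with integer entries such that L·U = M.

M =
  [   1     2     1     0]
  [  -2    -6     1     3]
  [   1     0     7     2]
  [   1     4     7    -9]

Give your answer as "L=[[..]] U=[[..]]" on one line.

  r1 -= -2·r0 → [0,-2,3,3]
  r2 -= 1·r0 → [0,-2,6,2]
  r3 -= 1·r0 → [0,2,6,-9]
  r2 -= 1·r1 → [0,0,3,-1]
  r3 -= -1·r1 → [0,0,9,-6]
  r3 -= 3·r2 → [0,0,0,-3]

L=[[1,0,0,0],[-2,1,0,0],[1,1,1,0],[1,-1,3,1]] U=[[1,2,1,0],[0,-2,3,3],[0,0,3,-1],[0,0,0,-3]]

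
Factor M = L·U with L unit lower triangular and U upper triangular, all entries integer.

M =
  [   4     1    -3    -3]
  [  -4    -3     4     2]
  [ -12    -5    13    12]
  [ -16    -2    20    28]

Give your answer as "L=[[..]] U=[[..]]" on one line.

L=[[1,0,0,0],[-1,1,0,0],[-3,1,1,0],[-4,-1,3,1]] U=[[4,1,-3,-3],[0,-2,1,-1],[0,0,3,4],[0,0,0,3]]

  row1 -= -1·row0 → [0,-2,1,-1]
  row2 -= -3·row0 → [0,-2,4,3]
  row3 -= -4·row0 → [0,2,8,16]
  row2 -= 1·row1 → [0,0,3,4]
  row3 -= -1·row1 → [0,0,9,15]
  row3 -= 3·row2 → [0,0,0,3]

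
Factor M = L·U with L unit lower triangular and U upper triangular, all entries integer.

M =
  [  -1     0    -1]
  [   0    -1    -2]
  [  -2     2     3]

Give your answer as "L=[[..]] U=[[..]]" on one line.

  row1 -= 0·row0 → [0,-1,-2]
  row2 -= 2·row0 → [0,2,5]
  row2 -= -2·row1 → [0,0,1]

L=[[1,0,0],[0,1,0],[2,-2,1]] U=[[-1,0,-1],[0,-1,-2],[0,0,1]]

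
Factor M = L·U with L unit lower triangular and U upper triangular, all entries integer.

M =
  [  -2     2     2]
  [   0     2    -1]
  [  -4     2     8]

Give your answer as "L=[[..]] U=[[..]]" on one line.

  row1 -= 0·row0 → [0,2,-1]
  row2 -= 2·row0 → [0,-2,4]
  row2 -= -1·row1 → [0,0,3]

L=[[1,0,0],[0,1,0],[2,-1,1]] U=[[-2,2,2],[0,2,-1],[0,0,3]]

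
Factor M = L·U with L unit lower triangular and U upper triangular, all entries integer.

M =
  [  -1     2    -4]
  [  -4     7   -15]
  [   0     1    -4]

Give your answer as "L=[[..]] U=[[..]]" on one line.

  r1 -= 4·r0 → [0,-1,1]
  r2 -= 0·r0 → [0,1,-4]
  r2 -= -1·r1 → [0,0,-3]

L=[[1,0,0],[4,1,0],[0,-1,1]] U=[[-1,2,-4],[0,-1,1],[0,0,-3]]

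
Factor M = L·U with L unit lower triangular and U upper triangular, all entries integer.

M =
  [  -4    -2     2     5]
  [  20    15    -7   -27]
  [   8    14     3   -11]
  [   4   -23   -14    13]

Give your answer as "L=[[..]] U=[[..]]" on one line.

  R1 -= -5·R0 → [0,5,3,-2]
  R2 -= -2·R0 → [0,10,7,-1]
  R3 -= -1·R0 → [0,-25,-12,18]
  R2 -= 2·R1 → [0,0,1,3]
  R3 -= -5·R1 → [0,0,3,8]
  R3 -= 3·R2 → [0,0,0,-1]

L=[[1,0,0,0],[-5,1,0,0],[-2,2,1,0],[-1,-5,3,1]] U=[[-4,-2,2,5],[0,5,3,-2],[0,0,1,3],[0,0,0,-1]]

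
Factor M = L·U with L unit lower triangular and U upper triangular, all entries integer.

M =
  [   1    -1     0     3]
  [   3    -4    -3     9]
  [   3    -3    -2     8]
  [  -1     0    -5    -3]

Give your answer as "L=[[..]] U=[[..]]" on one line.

L=[[1,0,0,0],[3,1,0,0],[3,0,1,0],[-1,1,1,1]] U=[[1,-1,0,3],[0,-1,-3,0],[0,0,-2,-1],[0,0,0,1]]

  r1 -= 3·r0 → [0,-1,-3,0]
  r2 -= 3·r0 → [0,0,-2,-1]
  r3 -= -1·r0 → [0,-1,-5,0]
  r2 -= 0·r1 → [0,0,-2,-1]
  r3 -= 1·r1 → [0,0,-2,0]
  r3 -= 1·r2 → [0,0,0,1]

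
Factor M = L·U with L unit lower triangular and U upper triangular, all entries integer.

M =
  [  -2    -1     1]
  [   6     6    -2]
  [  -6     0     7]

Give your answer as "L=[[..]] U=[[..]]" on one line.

  R1 -= -3·R0 → [0,3,1]
  R2 -= 3·R0 → [0,3,4]
  R2 -= 1·R1 → [0,0,3]

L=[[1,0,0],[-3,1,0],[3,1,1]] U=[[-2,-1,1],[0,3,1],[0,0,3]]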